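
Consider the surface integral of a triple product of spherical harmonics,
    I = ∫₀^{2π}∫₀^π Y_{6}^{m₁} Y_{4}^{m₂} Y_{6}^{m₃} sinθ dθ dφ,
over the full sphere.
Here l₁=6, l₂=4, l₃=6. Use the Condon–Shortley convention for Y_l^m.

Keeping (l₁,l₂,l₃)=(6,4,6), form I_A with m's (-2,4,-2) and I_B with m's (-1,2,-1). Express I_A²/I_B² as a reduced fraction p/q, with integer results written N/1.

7/4

l's match ⇒ only the (l;m) 3-j factors differ between A and B.
A: triangle coeff Δ(6,4,6) = 1/15315300; Σ_t [4,4]: t=4:+1/331776 = 1/331776; (3j)²=490/21879 [(6 4 6; -2 4 -2)], sign=+1
B: triangle coeff Δ(6,4,6) = 1/15315300; Σ_t [2,4]: t=2:+1/69120 t=3:−1/20736 t=4:+1/69120 = -1/51840; (3j)²=280/21879 [(6 4 6; -1 2 -1)], sign=+1
I_A²/I_B² = (490/21879)/(280/21879) = 7/4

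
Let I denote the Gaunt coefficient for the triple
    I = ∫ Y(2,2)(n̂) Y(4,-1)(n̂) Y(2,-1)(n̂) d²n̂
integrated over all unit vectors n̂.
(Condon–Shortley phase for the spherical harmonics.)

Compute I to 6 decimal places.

-0.090112

m-sum 0 ✓  L=8 even ✓  2≤2≤6 ✓
Π(2lᵢ+1) = 5×9×5 = 225
triangle coeff Δ(2,4,2) = 1/630
Σ_t [2,2]: t=2:+1/16 = 1/16
(3j)²=2/35 [(2 4 2; 0 0 0)], sign=+1
Σ_t [0,0]: t=0:+1/144 = 1/144
(3j)²=1/126 [(2 4 2; 2 -1 -1)], sign=-1
⇒ 4πI² = 5/49
I = (-1)√(5/49/(4π)) = -0.09011188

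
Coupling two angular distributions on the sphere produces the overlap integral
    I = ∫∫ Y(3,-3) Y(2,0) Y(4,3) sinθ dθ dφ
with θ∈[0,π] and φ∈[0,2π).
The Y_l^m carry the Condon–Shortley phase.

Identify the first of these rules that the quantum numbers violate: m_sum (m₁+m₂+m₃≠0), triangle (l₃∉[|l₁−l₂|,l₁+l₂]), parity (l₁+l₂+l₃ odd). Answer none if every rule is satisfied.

parity

m₁+m₂+m₃ = -3 + 0 + 3 = 0  ✓
triangle: |3−2|=1 ≤ l₃=4 ≤ 3+2=5  ✓
parity: l₁+l₂+l₃ = 9 is odd  ✗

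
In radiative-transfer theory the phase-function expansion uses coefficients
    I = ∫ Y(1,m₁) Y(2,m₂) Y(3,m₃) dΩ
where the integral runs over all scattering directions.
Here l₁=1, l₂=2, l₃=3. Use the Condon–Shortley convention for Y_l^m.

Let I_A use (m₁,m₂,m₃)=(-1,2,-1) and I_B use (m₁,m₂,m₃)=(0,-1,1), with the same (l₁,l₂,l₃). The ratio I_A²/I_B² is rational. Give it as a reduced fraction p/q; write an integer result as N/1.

1/8

l's match ⇒ only the (l;m) 3-j factors differ between A and B.
A: triangle coeff Δ(1,2,3) = 1/105; Σ_t [0,0]: t=0:+1/48 = 1/48; (3j)²=1/105 [(1 2 3; -1 2 -1)], sign=+1
B: triangle coeff Δ(1,2,3) = 1/105; Σ_t [0,0]: t=0:+1/6 = 1/6; (3j)²=8/105 [(1 2 3; 0 -1 1)], sign=+1
I_A²/I_B² = (1/105)/(8/105) = 1/8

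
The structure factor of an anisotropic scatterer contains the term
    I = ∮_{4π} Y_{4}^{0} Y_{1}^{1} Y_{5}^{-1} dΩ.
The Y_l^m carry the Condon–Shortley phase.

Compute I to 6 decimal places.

Rules hold: Σm=0, L=10 even, 3≤5≤5.
N = 9·3·11 = 297
Δ = 0!·8!·2!/11! = 1/495
Racah Σ t=0..0: t=0:+1/576 = 1/576
⇒ 3j(4 1 5; 0 0 0)² = 5/99, sgn -1
Racah Σ t=0..0: t=0:+1/1152 = 1/1152
⇒ 3j(4 1 5; 0 1 -1)² = 1/33, sgn +1
4πI² = N·(3j₀)²·(3jₘ)² = 5/11
I = -1·√(0.454545/4π) = -0.19018827

-0.190188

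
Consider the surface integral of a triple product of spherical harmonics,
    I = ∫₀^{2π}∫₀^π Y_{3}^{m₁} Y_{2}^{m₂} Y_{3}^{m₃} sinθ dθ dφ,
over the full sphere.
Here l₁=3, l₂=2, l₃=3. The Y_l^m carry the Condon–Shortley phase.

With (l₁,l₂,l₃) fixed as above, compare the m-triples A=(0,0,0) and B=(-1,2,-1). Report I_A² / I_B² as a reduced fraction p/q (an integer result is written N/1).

2/3

l's match ⇒ only the (l;m) 3-j factors differ between A and B.
A: triangle coeff Δ(3,2,3) = 1/3780; Σ_t [0,2]: t=0:+1/24 t=1:−1/4 t=2:+1/24 = -1/6; (3j)²=4/105 [(3 2 3; 0 0 0)], sign=+1
B: triangle coeff Δ(3,2,3) = 1/3780; Σ_t [2,2]: t=2:+1/16 = 1/16; (3j)²=2/35 [(3 2 3; -1 2 -1)], sign=+1
I_A²/I_B² = (4/105)/(2/35) = 2/3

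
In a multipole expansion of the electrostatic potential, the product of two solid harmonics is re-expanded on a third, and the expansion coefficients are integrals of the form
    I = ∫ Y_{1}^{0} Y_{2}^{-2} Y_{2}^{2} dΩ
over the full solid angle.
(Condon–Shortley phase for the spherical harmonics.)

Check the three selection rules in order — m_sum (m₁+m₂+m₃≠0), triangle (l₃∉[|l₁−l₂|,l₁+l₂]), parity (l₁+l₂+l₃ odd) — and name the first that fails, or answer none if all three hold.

parity

azimuthal sum: 0 − 2 + 2 = 0  ✓
1 ≤ 2 ≤ 3 (triangle on l)  ✓
L = 1 + 2 + 2 = 5 (odd)  ✗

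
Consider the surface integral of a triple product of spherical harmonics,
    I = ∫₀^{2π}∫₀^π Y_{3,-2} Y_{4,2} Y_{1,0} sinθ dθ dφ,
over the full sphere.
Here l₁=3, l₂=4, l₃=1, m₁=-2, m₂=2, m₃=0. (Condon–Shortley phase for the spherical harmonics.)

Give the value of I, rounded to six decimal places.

Checks pass: Σm=0; 8 even; l₃=1∈[1,7].
(2·3+1)(2·4+1)(2·1+1) = 189
Δ: 6! 0! 2! / 9! → 1/252
sum: t=3:−1/36 = -1/36
3j²(3 4 1; 0 0 0) = Δ·Π!·Σ² = 4/63  (sign +1)
sum: t=5:−1/120 = -1/120
3j²(3 4 1; -2 2 0) = Δ·Π!·Σ² = 1/21  (sign +1)
combine: 4πI² = 189·4/63·1/21 = 4/7
take √, sign +1: I = 0.21324362

0.213244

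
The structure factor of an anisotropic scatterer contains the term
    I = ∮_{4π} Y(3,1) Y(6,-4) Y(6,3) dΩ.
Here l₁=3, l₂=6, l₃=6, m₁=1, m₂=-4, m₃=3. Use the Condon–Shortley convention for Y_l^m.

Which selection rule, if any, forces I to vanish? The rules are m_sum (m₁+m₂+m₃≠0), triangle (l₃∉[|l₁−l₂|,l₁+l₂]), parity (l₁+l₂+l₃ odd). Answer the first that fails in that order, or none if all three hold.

m₁+m₂+m₃ = 1 − 4 + 3 = 0  ✓
triangle: |3−6|=3 ≤ l₃=6 ≤ 3+6=9  ✓
parity: l₁+l₂+l₃ = 15 is odd  ✗

parity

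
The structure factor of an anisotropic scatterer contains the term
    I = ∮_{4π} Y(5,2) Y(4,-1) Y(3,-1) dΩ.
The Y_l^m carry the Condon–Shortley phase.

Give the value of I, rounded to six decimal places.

0.148044

m-sum 0 ✓  L=12 even ✓  1≤3≤9 ✓
Π(2lᵢ+1) = 11×9×7 = 693
triangle coeff Δ(5,4,3) = 1/180180
Σ_t [2,4]: t=2:+1/576 t=3:−1/144 t=4:+1/576 = -1/288
(3j)²=20/1001 [(5 4 3; 0 0 0)], sign=+1
Σ_t [1,3]: t=1:−1/960 t=2:+1/288 t=3:−1/1728 = 1/540
(3j)²=128/6435 [(5 4 3; 2 -1 -1)], sign=+1
⇒ 4πI² = 512/1859
I = (+1)√(512/1859/(4π)) = 0.14804384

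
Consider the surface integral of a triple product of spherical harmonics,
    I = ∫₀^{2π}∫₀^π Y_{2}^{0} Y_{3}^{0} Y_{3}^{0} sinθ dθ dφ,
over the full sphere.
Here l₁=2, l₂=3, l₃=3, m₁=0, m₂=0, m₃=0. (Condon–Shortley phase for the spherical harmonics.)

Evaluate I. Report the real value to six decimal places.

0.168209

m-sum 0 ✓  L=8 even ✓  1≤3≤5 ✓
Π(2lᵢ+1) = 5×7×7 = 245
triangle coeff Δ(2,3,3) = 1/3780
Σ_t [0,2]: t=0:+1/24 t=1:−1/4 t=2:+1/24 = -1/6
(3j)²=4/105 [(2 3 3; 0 0 0)], sign=+1
(m-triple is (0,0,0) — same symbol as above.)
⇒ 4πI² = 16/45
I = (+1)√(16/45/(4π)) = 0.16820883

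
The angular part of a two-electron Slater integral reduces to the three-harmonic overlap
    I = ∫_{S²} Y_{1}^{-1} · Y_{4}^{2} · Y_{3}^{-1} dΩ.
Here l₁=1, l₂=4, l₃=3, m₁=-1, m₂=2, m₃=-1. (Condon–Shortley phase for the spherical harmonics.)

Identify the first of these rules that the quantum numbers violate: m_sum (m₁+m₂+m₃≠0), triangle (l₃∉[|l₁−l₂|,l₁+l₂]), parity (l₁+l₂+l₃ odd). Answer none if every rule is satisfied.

none

Σmᵢ = 0  ✓
l₃∈[|l₁−l₂|,l₁+l₂]=[3,5], have l₃=3  ✓
Σlᵢ = 8 ⇒ even  ✓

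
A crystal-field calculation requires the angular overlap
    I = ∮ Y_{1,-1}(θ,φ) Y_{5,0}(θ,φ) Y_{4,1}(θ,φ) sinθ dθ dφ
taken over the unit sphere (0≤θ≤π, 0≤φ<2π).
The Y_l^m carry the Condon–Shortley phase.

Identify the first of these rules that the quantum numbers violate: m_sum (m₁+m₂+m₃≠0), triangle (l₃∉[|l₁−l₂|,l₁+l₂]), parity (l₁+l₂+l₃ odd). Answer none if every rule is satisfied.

none

azimuthal sum: -1 + 0 + 1 = 0  ✓
4 ≤ 4 ≤ 6 (triangle on l)  ✓
L = 1 + 5 + 4 = 10 (even)  ✓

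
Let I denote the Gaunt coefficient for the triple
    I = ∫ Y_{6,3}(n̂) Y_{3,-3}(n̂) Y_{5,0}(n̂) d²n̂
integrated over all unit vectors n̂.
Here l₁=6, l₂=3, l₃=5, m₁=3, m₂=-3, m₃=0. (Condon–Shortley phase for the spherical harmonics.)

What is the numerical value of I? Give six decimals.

Checks pass: Σm=0; 14 even; l₃=5∈[3,9].
(2·6+1)(2·3+1)(2·5+1) = 1001
Δ: 4! 8! 2! / 15! → 1/675675
sum: t=1:−1/8640 t=2:+1/2304 t=3:−1/8640 = 7/34560
3j²(6 3 5; 0 0 0) = Δ·Π!·Σ² = 7/429  (sign -1)
sum: t=0:+1/34560 = 1/34560
3j²(6 3 5; 3 -3 0) = Δ·Π!·Σ² = 4/143  (sign -1)
combine: 4πI² = 1001·7/429·4/143 = 196/429
take √, sign +1: I = 0.19067531

0.190675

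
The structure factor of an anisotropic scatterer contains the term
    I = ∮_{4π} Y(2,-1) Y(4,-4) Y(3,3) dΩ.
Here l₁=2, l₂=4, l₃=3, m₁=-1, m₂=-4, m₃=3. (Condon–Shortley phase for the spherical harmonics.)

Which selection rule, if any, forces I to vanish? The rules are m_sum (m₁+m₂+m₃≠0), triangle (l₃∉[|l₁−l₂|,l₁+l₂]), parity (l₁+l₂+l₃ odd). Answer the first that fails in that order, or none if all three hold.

m_sum

m₁+m₂+m₃ = -1 − 4 + 3 = -2  ✗
triangle: |2−4|=2 ≤ l₃=3 ≤ 2+4=6
parity: l₁+l₂+l₃ = 9 is odd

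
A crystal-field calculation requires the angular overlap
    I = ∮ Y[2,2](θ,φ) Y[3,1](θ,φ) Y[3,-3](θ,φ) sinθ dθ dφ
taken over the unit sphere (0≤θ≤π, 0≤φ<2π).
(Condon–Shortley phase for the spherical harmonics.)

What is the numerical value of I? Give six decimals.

Checks pass: Σm=0; 8 even; l₃=3∈[1,5].
(2·2+1)(2·3+1)(2·3+1) = 245
Δ: 2! 2! 4! / 9! → 1/3780
sum: t=0:+1/24 t=1:−1/4 t=2:+1/24 = -1/6
3j²(2 3 3; 0 0 0) = Δ·Π!·Σ² = 4/105  (sign +1)
sum: t=0:+1/96 = 1/96
3j²(2 3 3; 2 1 -3) = Δ·Π!·Σ² = 1/42  (sign +1)
combine: 4πI² = 245·4/105·1/42 = 2/9
take √, sign +1: I = 0.13298076

0.132981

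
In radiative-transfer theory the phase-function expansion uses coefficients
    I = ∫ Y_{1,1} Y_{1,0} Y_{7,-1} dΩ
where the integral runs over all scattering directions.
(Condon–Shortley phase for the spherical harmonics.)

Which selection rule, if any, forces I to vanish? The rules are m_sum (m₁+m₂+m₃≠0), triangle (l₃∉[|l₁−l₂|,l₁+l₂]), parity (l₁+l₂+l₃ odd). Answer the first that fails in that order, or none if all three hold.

Σmᵢ = 0  ✓
l₃∈[|l₁−l₂|,l₁+l₂]=[0,2], have l₃=7  ✗
Σlᵢ = 9 ⇒ odd

triangle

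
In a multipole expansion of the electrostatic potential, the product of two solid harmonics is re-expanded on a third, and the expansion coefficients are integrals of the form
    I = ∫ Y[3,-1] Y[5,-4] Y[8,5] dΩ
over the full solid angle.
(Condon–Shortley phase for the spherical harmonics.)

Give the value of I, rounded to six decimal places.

Rules hold: Σm=0, L=16 even, 2≤8≤8.
N = 7·11·17 = 1309
Δ = 0!·6!·10!/17! = 1/136136
Racah Σ t=0..0: t=0:+1/518400 = 1/518400
⇒ 3j(3 5 8; 0 0 0)² = 56/2431, sgn +1
Racah Σ t=0..0: t=0:+1/17418240 = 1/17418240
⇒ 3j(3 5 8; -1 -4 5)² = 15/952, sgn -1
4πI² = N·(3j₀)²·(3jₘ)² = 105/221
I = -1·√(0.475113/4π) = -0.19444357

-0.194444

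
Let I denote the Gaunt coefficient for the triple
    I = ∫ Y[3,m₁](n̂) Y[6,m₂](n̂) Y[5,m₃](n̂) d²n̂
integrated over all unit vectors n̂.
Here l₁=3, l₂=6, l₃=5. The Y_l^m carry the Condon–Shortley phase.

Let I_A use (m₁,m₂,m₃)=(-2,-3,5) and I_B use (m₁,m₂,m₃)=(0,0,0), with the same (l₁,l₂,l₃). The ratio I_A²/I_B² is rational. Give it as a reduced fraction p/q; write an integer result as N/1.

Shared (l₁,l₂,l₃)=(3,6,5): N and (l;000)² cancel in I_A²/I_B².
A: Δ = 4!·2!·8!/15! = 1/675675; Racah Σ t=3..3: t=3:−1/483840 = -1/483840; ⇒ 3j(3 6 5; -2 -3 5)² = 6/1001, sgn -1
B: Δ = 4!·2!·8!/15! = 1/675675; Racah Σ t=1..3: t=1:−1/8640 t=2:+1/2304 t=3:−1/8640 = 7/34560; ⇒ 3j(3 6 5; 0 0 0)² = 7/429, sgn -1
I_A²/I_B² = (6/1001)/(7/429) = 18/49

18/49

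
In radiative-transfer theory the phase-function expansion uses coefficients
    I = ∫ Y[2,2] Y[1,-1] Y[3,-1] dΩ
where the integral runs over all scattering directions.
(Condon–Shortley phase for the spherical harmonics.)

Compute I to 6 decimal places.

-0.082589

Checks pass: Σm=0; 6 even; l₃=3∈[1,3].
(2·2+1)(2·1+1)(2·3+1) = 105
Δ: 0! 4! 2! / 7! → 1/105
sum: t=0:+1/4 = 1/4
3j²(2 1 3; 0 0 0) = Δ·Π!·Σ² = 3/35  (sign -1)
sum: t=0:+1/48 = 1/48
3j²(2 1 3; 2 -1 -1) = Δ·Π!·Σ² = 1/105  (sign +1)
combine: 4πI² = 105·3/35·1/105 = 3/35
take √, sign -1: I = -0.08258890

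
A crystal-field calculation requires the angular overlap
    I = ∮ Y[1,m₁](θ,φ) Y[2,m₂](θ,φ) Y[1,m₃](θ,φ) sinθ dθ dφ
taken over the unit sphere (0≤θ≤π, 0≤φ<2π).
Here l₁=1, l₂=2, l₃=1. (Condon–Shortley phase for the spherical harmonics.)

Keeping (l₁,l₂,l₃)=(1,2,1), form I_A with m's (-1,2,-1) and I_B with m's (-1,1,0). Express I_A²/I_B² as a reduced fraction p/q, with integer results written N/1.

2/1

l's match ⇒ only the (l;m) 3-j factors differ between A and B.
A: triangle coeff Δ(1,2,1) = 1/30; Σ_t [2,2]: t=2:+1/4 = 1/4; (3j)²=1/5 [(1 2 1; -1 2 -1)], sign=+1
B: triangle coeff Δ(1,2,1) = 1/30; Σ_t [2,2]: t=2:+1/2 = 1/2; (3j)²=1/10 [(1 2 1; -1 1 0)], sign=-1
I_A²/I_B² = (1/5)/(1/10) = 2/1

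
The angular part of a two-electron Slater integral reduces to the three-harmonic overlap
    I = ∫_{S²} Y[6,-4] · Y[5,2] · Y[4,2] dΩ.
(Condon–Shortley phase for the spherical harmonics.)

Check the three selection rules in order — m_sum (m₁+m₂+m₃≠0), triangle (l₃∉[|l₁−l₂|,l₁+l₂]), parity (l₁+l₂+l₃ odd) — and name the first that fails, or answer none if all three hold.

parity

Σmᵢ = 0  ✓
l₃∈[|l₁−l₂|,l₁+l₂]=[1,11], have l₃=4  ✓
Σlᵢ = 15 ⇒ odd  ✗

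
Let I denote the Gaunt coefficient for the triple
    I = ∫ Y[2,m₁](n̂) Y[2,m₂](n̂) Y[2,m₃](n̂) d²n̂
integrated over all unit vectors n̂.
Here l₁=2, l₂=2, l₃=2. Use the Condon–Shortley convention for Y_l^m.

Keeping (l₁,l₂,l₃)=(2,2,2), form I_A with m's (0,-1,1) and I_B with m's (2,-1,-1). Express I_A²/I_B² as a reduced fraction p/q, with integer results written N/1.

1/6

Same 2,2,2: normalisation and zero-m 3j drop out of the ratio.
A: Δ: 2! 2! 2! / 7! → 1/630; sum: t=0:+1/4 t=1:−1/2 = -1/4; 3j²(2 2 2; 0 -1 1) = Δ·Π!·Σ² = 1/70  (sign +1)
B: Δ: 2! 2! 2! / 7! → 1/630; sum: t=0:+1/4 = 1/4; 3j²(2 2 2; 2 -1 -1) = Δ·Π!·Σ² = 3/35  (sign -1)
I_A²/I_B² = (1/70)/(3/35) = 1/6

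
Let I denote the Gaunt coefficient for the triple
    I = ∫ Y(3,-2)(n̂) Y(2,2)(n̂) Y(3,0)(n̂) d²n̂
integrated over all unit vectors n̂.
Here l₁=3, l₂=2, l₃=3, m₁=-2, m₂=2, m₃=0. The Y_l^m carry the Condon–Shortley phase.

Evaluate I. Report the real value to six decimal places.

Checks pass: Σm=0; 8 even; l₃=3∈[1,5].
(2·3+1)(2·2+1)(2·3+1) = 245
Δ: 2! 4! 2! / 9! → 1/3780
sum: t=0:+1/24 t=1:−1/4 t=2:+1/24 = -1/6
3j²(3 2 3; 0 0 0) = Δ·Π!·Σ² = 4/105  (sign +1)
sum: t=2:+1/24 = 1/24
3j²(3 2 3; -2 2 0) = Δ·Π!·Σ² = 1/21  (sign -1)
combine: 4πI² = 245·4/105·1/21 = 4/9
take √, sign -1: I = -0.18806319

-0.188063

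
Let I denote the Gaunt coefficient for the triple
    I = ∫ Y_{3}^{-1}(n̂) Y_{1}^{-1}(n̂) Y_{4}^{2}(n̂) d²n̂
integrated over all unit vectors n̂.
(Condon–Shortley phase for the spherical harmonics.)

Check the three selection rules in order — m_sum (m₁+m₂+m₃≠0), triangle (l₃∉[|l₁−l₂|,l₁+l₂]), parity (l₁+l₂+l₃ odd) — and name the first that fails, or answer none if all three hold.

none

m₁+m₂+m₃ = -1 − 1 + 2 = 0  ✓
triangle: |3−1|=2 ≤ l₃=4 ≤ 3+1=4  ✓
parity: l₁+l₂+l₃ = 8 is even  ✓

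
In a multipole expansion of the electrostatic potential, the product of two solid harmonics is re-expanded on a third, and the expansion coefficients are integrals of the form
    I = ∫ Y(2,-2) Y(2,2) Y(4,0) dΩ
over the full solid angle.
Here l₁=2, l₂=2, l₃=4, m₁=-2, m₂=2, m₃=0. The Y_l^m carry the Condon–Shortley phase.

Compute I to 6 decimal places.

0.040299

Rules hold: Σm=0, L=8 even, 0≤4≤4.
N = 5·5·9 = 225
Δ = 0!·4!·4!/9! = 1/630
Racah Σ t=0..0: t=0:+1/16 = 1/16
⇒ 3j(2 2 4; 0 0 0)² = 2/35, sgn +1
Racah Σ t=0..0: t=0:+1/576 = 1/576
⇒ 3j(2 2 4; -2 2 0)² = 1/630, sgn +1
4πI² = N·(3j₀)²·(3jₘ)² = 1/49
I = +1·√(0.0204082/4π) = 0.04029926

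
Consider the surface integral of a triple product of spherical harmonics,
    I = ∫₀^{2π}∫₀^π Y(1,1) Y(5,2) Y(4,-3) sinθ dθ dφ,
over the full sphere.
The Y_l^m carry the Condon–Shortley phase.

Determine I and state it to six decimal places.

m-sum 0 ✓  L=10 even ✓  4≤4≤6 ✓
Π(2lᵢ+1) = 3×11×9 = 297
triangle coeff Δ(1,5,4) = 1/495
Σ_t [1,1]: t=1:−1/576 = -1/576
(3j)²=5/99 [(1 5 4; 0 0 0)], sign=-1
Σ_t [0,0]: t=0:+1/10080 = 1/10080
(3j)²=1/165 [(1 5 4; 1 2 -3)], sign=-1
⇒ 4πI² = 1/11
I = (+1)√(1/11/(4π)) = 0.08505478

0.085055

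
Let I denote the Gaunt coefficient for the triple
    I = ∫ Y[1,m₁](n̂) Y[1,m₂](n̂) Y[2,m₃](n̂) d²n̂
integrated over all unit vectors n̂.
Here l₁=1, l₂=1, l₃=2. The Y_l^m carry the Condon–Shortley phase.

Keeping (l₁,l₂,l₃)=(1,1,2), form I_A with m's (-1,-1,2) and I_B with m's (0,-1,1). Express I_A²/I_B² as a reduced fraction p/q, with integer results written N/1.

Same 1,1,2: normalisation and zero-m 3j drop out of the ratio.
A: Δ: 0! 2! 2! / 5! → 1/30; sum: t=0:+1/4 = 1/4; 3j²(1 1 2; -1 -1 2) = Δ·Π!·Σ² = 1/5  (sign +1)
B: Δ: 0! 2! 2! / 5! → 1/30; sum: t=0:+1/2 = 1/2; 3j²(1 1 2; 0 -1 1) = Δ·Π!·Σ² = 1/10  (sign -1)
I_A²/I_B² = (1/5)/(1/10) = 2/1

2/1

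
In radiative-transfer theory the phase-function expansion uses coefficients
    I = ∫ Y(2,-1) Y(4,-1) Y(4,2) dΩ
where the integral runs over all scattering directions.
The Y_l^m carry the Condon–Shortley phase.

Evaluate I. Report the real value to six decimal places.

0.127700

Checks pass: Σm=0; 10 even; l₃=4∈[2,6].
(2·2+1)(2·4+1)(2·4+1) = 405
Δ: 2! 2! 6! / 11! → 1/13860
sum: t=0:+1/192 t=1:−1/36 t=2:+1/192 = -5/288
3j²(2 4 4; 0 0 0) = Δ·Π!·Σ² = 20/693  (sign -1)
sum: t=1:−1/96 t=2:+1/240 = -1/160
3j²(2 4 4; -1 -1 2) = Δ·Π!·Σ² = 27/1540  (sign -1)
combine: 4πI² = 405·20/693·27/1540 = 1215/5929
take √, sign +1: I = 0.12770047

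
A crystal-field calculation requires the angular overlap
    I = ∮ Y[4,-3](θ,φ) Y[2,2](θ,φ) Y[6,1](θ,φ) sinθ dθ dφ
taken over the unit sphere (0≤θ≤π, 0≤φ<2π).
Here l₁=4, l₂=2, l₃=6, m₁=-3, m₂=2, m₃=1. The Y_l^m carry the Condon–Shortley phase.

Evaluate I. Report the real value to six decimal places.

-0.035563

Rules hold: Σm=0, L=12 even, 2≤6≤6.
N = 9·5·13 = 585
Δ = 0!·8!·4!/13! = 1/6435
Racah Σ t=0..0: t=0:+1/2304 = 1/2304
⇒ 3j(4 2 6; 0 0 0)² = 5/143, sgn +1
Racah Σ t=0..0: t=0:+1/120960 = 1/120960
⇒ 3j(4 2 6; -3 2 1)² = 1/1287, sgn -1
4πI² = N·(3j₀)²·(3jₘ)² = 25/1573
I = -1·√(0.0158932/4π) = -0.03556319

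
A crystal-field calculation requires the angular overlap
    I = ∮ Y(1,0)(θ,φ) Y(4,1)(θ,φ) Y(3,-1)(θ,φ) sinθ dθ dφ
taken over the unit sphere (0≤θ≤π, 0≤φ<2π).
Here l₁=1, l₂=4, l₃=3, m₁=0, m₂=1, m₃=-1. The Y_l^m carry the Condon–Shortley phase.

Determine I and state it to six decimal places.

Rules hold: Σm=0, L=8 even, 3≤3≤5.
N = 3·9·7 = 189
Δ = 2!·0!·6!/9! = 1/252
Racah Σ t=1..1: t=1:−1/36 = -1/36
⇒ 3j(1 4 3; 0 0 0)² = 4/63, sgn +1
Racah Σ t=1..1: t=1:−1/48 = -1/48
⇒ 3j(1 4 3; 0 1 -1)² = 5/84, sgn -1
4πI² = N·(3j₀)²·(3jₘ)² = 5/7
I = -1·√(0.714286/4π) = -0.23841361

-0.238414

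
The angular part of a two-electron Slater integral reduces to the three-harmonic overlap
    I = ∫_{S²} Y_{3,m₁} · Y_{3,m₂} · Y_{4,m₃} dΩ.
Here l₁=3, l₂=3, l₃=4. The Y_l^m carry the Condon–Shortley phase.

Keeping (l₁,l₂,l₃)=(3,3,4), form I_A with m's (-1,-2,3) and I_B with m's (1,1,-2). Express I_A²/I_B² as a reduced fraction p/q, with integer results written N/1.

7/20

Same 3,3,4: normalisation and zero-m 3j drop out of the ratio.
A: Δ: 2! 4! 4! / 11! → 1/34650; sum: t=0:+1/288 t=1:−1/144 = -1/288; 3j²(3 3 4; -1 -2 3) = Δ·Π!·Σ² = 1/99  (sign +1)
B: Δ: 2! 4! 4! / 11! → 1/34650; sum: t=0:+1/192 t=1:−1/36 t=2:+1/192 = -5/288; 3j²(3 3 4; 1 1 -2) = Δ·Π!·Σ² = 20/693  (sign -1)
I_A²/I_B² = (1/99)/(20/693) = 7/20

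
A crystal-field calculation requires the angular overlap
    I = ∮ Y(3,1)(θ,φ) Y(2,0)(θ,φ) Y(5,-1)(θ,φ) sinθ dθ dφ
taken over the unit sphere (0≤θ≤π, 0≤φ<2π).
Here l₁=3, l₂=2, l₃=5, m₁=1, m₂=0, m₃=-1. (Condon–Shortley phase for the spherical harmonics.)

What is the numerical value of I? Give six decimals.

-0.227318

Checks pass: Σm=0; 10 even; l₃=5∈[1,5].
(2·3+1)(2·2+1)(2·5+1) = 385
Δ: 0! 6! 4! / 11! → 1/2310
sum: t=0:+1/144 = 1/144
3j²(3 2 5; 0 0 0) = Δ·Π!·Σ² = 10/231  (sign -1)
sum: t=0:+1/192 = 1/192
3j²(3 2 5; 1 0 -1) = Δ·Π!·Σ² = 3/77  (sign +1)
combine: 4πI² = 385·10/231·3/77 = 50/77
take √, sign -1: I = -0.22731846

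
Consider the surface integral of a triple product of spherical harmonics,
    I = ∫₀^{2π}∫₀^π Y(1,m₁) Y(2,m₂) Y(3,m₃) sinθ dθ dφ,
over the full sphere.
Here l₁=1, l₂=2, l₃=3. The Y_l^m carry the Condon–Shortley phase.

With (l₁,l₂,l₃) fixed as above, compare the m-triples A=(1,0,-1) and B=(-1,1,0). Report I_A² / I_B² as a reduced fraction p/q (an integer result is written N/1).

2/1

l's match ⇒ only the (l;m) 3-j factors differ between A and B.
A: triangle coeff Δ(1,2,3) = 1/105; Σ_t [0,0]: t=0:+1/8 = 1/8; (3j)²=2/35 [(1 2 3; 1 0 -1)], sign=+1
B: triangle coeff Δ(1,2,3) = 1/105; Σ_t [0,0]: t=0:+1/12 = 1/12; (3j)²=1/35 [(1 2 3; -1 1 0)], sign=-1
I_A²/I_B² = (2/35)/(1/35) = 2/1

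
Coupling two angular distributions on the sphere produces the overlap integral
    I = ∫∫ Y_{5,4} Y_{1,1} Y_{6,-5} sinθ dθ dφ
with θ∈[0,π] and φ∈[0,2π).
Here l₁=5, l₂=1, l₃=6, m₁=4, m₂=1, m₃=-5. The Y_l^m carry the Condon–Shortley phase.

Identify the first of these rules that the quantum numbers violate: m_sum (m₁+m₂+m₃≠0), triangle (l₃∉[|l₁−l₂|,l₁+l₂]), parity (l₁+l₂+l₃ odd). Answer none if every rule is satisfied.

none

m₁+m₂+m₃ = 4 + 1 − 5 = 0  ✓
triangle: |5−1|=4 ≤ l₃=6 ≤ 5+1=6  ✓
parity: l₁+l₂+l₃ = 12 is even  ✓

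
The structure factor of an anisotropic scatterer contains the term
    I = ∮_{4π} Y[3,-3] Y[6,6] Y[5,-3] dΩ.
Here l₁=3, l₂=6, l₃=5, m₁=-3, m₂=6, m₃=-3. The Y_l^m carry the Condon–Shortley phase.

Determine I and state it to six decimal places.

-0.119512

m-sum 0 ✓  L=14 even ✓  3≤5≤9 ✓
Π(2lᵢ+1) = 7×13×11 = 1001
triangle coeff Δ(3,6,5) = 1/675675
Σ_t [1,3]: t=1:−1/8640 t=2:+1/2304 t=3:−1/8640 = 7/34560
(3j)²=7/429 [(3 6 5; 0 0 0)], sign=-1
Σ_t [4,4]: t=4:+1/1935360 = 1/1935360
(3j)²=1/91 [(3 6 5; -3 6 -3)], sign=+1
⇒ 4πI² = 7/39
I = (-1)√(7/39/(4π)) = -0.11951207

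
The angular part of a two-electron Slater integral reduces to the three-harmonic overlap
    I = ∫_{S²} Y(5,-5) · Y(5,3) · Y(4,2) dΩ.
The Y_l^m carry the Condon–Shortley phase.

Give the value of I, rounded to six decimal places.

-0.184127

Rules hold: Σm=0, L=14 even, 0≤4≤10.
N = 11·11·9 = 1089
Δ = 6!·4!·4!/15! = 1/3153150
Racah Σ t=1..5: t=1:−1/69120 t=2:+1/1728 t=3:−1/576 t=4:+1/1728 t=5:−1/69120 = -7/11520
⇒ 3j(5 5 4; 0 0 0)² = 2/143, sgn -1
Racah Σ t=6..6: t=6:+1/69120 = 1/69120
⇒ 3j(5 5 4; -5 3 2)² = 4/143, sgn +1
4πI² = N·(3j₀)²·(3jₘ)² = 72/169
I = -1·√(0.426036/4π) = -0.18412721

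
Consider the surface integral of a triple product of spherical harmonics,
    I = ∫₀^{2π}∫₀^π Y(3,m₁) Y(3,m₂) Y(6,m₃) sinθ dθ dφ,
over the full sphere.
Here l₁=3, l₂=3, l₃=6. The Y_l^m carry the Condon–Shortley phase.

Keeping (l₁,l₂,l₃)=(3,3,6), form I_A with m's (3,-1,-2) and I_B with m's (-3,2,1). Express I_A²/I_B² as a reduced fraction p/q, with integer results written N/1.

l's match ⇒ only the (l;m) 3-j factors differ between A and B.
A: triangle coeff Δ(3,3,6) = 1/12012; Σ_t [0,0]: t=0:+1/34560 = 1/34560; (3j)²=1/429 [(3 3 6; 3 -1 -2)], sign=+1
B: triangle coeff Δ(3,3,6) = 1/12012; Σ_t [0,0]: t=0:+1/86400 = 1/86400; (3j)²=1/1716 [(3 3 6; -3 2 1)], sign=-1
I_A²/I_B² = (1/429)/(1/1716) = 4/1

4/1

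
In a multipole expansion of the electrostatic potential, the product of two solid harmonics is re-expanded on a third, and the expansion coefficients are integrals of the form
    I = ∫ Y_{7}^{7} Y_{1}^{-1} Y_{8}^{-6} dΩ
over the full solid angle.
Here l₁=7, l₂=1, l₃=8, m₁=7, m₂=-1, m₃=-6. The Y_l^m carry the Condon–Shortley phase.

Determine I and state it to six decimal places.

0.030597

m-sum 0 ✓  L=16 even ✓  6≤8≤8 ✓
Π(2lᵢ+1) = 15×3×17 = 765
triangle coeff Δ(7,1,8) = 1/2040
Σ_t [0,0]: t=0:+1/25401600 = 1/25401600
(3j)²=8/255 [(7 1 8; 0 0 0)], sign=+1
Σ_t [0,0]: t=0:+1/174356582400 = 1/174356582400
(3j)²=1/2040 [(7 1 8; 7 -1 -6)], sign=+1
⇒ 4πI² = 1/85
I = (+1)√(1/85/(4π)) = 0.03059748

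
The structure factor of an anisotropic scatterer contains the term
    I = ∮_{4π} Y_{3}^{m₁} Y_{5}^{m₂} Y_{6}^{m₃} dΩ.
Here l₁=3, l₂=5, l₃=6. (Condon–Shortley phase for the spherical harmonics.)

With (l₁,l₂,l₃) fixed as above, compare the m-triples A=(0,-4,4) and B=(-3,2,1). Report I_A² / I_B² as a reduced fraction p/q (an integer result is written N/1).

45/49

l's match ⇒ only the (l;m) 3-j factors differ between A and B.
A: triangle coeff Δ(3,5,6) = 1/675675; Σ_t [0,1]: t=0:+1/60480 t=1:−1/161280 = 1/96768; (3j)²=15/1001 [(3 5 6; 0 -4 4)], sign=+1
B: triangle coeff Δ(3,5,6) = 1/675675; Σ_t [2,2]: t=2:+1/34560 = 1/34560; (3j)²=7/429 [(3 5 6; -3 2 1)], sign=-1
I_A²/I_B² = (15/1001)/(7/429) = 45/49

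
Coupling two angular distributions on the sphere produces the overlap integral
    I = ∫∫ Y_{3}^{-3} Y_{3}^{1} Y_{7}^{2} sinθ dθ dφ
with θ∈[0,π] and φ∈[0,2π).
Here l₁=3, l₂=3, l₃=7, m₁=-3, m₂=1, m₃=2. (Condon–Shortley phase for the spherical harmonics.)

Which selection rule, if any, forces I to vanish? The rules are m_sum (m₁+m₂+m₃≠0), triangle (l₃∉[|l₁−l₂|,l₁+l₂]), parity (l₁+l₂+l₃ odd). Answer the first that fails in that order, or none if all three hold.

triangle

azimuthal sum: -3 + 1 + 2 = 0  ✓
0 ≤ 7 ≤ 6 (triangle on l)  ✗
L = 3 + 3 + 7 = 13 (odd)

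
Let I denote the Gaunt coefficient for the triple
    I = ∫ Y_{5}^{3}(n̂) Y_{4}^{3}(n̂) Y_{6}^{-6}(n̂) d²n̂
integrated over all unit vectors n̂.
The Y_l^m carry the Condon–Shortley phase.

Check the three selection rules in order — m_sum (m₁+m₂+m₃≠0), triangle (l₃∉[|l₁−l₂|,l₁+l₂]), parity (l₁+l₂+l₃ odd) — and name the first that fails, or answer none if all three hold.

parity

Σmᵢ = 0  ✓
l₃∈[|l₁−l₂|,l₁+l₂]=[1,9], have l₃=6  ✓
Σlᵢ = 15 ⇒ odd  ✗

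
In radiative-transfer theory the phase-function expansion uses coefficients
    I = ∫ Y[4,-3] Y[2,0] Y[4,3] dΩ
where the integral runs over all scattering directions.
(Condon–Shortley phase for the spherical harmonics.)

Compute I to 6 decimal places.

0.057344

m-sum 0 ✓  L=10 even ✓  2≤4≤6 ✓
Π(2lᵢ+1) = 9×5×9 = 405
triangle coeff Δ(4,2,4) = 1/13860
Σ_t [0,2]: t=0:+1/192 t=1:−1/36 t=2:+1/192 = -5/288
(3j)²=20/693 [(4 2 4; 0 0 0)], sign=-1
Σ_t [1,2]: t=1:−1/720 t=2:+1/480 = 1/1440
(3j)²=7/1980 [(4 2 4; -3 0 3)], sign=-1
⇒ 4πI² = 5/121
I = (+1)√(5/121/(4π)) = 0.05734392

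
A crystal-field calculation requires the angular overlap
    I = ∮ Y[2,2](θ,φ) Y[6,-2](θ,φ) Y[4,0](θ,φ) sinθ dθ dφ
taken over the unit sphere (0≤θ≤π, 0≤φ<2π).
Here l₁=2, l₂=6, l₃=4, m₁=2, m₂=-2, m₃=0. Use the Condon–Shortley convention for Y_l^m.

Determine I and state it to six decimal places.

0.133065

Checks pass: Σm=0; 12 even; l₃=4∈[4,8].
(2·2+1)(2·6+1)(2·4+1) = 585
Δ: 4! 0! 8! / 13! → 1/6435
sum: t=2:+1/2304 = 1/2304
3j²(2 6 4; 0 0 0) = Δ·Π!·Σ² = 5/143  (sign +1)
sum: t=0:+1/13824 = 1/13824
3j²(2 6 4; 2 -2 0) = Δ·Π!·Σ² = 14/1287  (sign +1)
combine: 4πI² = 585·5/143·14/1287 = 350/1573
take √, sign +1: I = 0.13306527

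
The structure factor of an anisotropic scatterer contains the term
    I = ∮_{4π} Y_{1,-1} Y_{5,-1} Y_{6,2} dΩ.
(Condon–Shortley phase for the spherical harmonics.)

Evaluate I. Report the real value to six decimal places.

0.216205

Checks pass: Σm=0; 12 even; l₃=6∈[4,6].
(2·1+1)(2·5+1)(2·6+1) = 429
Δ: 0! 2! 10! / 13! → 1/858
sum: t=0:+1/14400 = 1/14400
3j²(1 5 6; 0 0 0) = Δ·Π!·Σ² = 6/143  (sign +1)
sum: t=0:+1/34560 = 1/34560
3j²(1 5 6; -1 -1 2) = Δ·Π!·Σ² = 14/429  (sign +1)
combine: 4πI² = 429·6/143·14/429 = 84/143
take √, sign +1: I = 0.21620548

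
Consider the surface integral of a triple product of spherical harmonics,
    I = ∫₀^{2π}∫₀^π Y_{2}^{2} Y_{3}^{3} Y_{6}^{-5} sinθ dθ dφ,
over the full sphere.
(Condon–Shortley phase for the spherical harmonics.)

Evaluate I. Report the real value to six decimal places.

0.000000

|2−3|≤6≤2+3 violated ⇒ I = 0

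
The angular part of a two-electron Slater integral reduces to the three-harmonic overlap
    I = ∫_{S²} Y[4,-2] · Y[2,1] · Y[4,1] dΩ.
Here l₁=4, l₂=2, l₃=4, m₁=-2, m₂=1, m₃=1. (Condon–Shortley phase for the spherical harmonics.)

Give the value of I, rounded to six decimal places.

Rules hold: Σm=0, L=10 even, 2≤4≤6.
N = 9·5·9 = 405
Δ = 2!·6!·2!/11! = 1/13860
Racah Σ t=0..2: t=0:+1/192 t=1:−1/36 t=2:+1/192 = -5/288
⇒ 3j(4 2 4; 0 0 0)² = 20/693, sgn -1
Racah Σ t=1..2: t=1:−1/240 t=2:+1/96 = 1/160
⇒ 3j(4 2 4; -2 1 1)² = 27/1540, sgn -1
4πI² = N·(3j₀)²·(3jₘ)² = 1215/5929
I = +1·√(0.204925/4π) = 0.12770047

0.127700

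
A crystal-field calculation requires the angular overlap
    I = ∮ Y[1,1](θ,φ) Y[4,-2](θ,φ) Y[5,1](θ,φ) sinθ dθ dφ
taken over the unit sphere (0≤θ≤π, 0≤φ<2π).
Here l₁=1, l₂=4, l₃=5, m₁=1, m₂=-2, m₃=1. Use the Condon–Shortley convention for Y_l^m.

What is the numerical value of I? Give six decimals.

-0.120286

Rules hold: Σm=0, L=10 even, 3≤5≤5.
N = 3·9·11 = 297
Δ = 0!·2!·8!/11! = 1/495
Racah Σ t=0..0: t=0:+1/576 = 1/576
⇒ 3j(1 4 5; 0 0 0)² = 5/99, sgn -1
Racah Σ t=0..0: t=0:+1/2880 = 1/2880
⇒ 3j(1 4 5; 1 -2 1)² = 2/165, sgn +1
4πI² = N·(3j₀)²·(3jₘ)² = 2/11
I = -1·√(0.181818/4π) = -0.12028562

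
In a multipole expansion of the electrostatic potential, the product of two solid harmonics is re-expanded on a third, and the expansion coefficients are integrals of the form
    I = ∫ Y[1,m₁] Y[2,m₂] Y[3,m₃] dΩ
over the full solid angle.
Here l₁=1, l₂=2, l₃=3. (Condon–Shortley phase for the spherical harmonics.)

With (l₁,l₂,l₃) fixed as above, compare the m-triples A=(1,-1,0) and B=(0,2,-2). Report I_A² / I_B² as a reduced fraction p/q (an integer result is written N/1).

l's match ⇒ only the (l;m) 3-j factors differ between A and B.
A: triangle coeff Δ(1,2,3) = 1/105; Σ_t [0,0]: t=0:+1/12 = 1/12; (3j)²=1/35 [(1 2 3; 1 -1 0)], sign=-1
B: triangle coeff Δ(1,2,3) = 1/105; Σ_t [0,0]: t=0:+1/24 = 1/24; (3j)²=1/21 [(1 2 3; 0 2 -2)], sign=-1
I_A²/I_B² = (1/35)/(1/21) = 3/5

3/5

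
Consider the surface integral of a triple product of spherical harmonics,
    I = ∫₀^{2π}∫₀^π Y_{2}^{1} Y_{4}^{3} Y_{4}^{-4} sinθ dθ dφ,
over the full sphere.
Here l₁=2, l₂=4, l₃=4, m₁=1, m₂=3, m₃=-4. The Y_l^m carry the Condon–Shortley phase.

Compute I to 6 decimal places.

0.198645

Checks pass: Σm=0; 10 even; l₃=4∈[2,6].
(2·2+1)(2·4+1)(2·4+1) = 405
Δ: 2! 2! 6! / 11! → 1/13860
sum: t=0:+1/192 t=1:−1/36 t=2:+1/192 = -5/288
3j²(2 4 4; 0 0 0) = Δ·Π!·Σ² = 20/693  (sign -1)
sum: t=1:−1/1440 = -1/1440
3j²(2 4 4; 1 3 -4) = Δ·Π!·Σ² = 7/165  (sign -1)
combine: 4πI² = 405·20/693·7/165 = 60/121
take √, sign +1: I = 0.19864517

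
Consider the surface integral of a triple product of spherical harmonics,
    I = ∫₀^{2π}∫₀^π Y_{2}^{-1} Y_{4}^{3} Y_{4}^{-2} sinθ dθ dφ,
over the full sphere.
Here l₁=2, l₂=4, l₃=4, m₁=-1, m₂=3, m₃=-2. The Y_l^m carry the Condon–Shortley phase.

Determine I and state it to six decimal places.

Rules hold: Σm=0, L=10 even, 2≤4≤6.
N = 5·9·9 = 405
Δ = 2!·2!·6!/11! = 1/13860
Racah Σ t=0..2: t=0:+1/192 t=1:−1/36 t=2:+1/192 = -5/288
⇒ 3j(2 4 4; 0 0 0)² = 20/693, sgn -1
Racah Σ t=1..2: t=1:−1/1440 t=2:+1/240 = 1/288
⇒ 3j(2 4 4; -1 3 -2)² = 5/132, sgn +1
4πI² = N·(3j₀)²·(3jₘ)² = 375/847
I = -1·√(0.442739/4π) = -0.18770204

-0.187702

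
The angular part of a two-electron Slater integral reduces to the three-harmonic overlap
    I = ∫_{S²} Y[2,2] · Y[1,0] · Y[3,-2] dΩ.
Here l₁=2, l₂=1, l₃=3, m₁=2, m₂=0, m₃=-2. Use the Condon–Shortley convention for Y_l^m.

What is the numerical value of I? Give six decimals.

0.184674

Checks pass: Σm=0; 6 even; l₃=3∈[1,3].
(2·2+1)(2·1+1)(2·3+1) = 105
Δ: 0! 4! 2! / 7! → 1/105
sum: t=0:+1/4 = 1/4
3j²(2 1 3; 0 0 0) = Δ·Π!·Σ² = 3/35  (sign -1)
sum: t=0:+1/24 = 1/24
3j²(2 1 3; 2 0 -2) = Δ·Π!·Σ² = 1/21  (sign -1)
combine: 4πI² = 105·3/35·1/21 = 3/7
take √, sign +1: I = 0.18467439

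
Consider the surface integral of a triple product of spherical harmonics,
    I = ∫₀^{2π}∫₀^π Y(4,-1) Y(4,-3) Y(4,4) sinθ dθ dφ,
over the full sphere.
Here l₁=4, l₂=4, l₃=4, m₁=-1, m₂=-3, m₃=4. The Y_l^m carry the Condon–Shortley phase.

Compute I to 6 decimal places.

-0.168431

Checks pass: Σm=0; 12 even; l₃=4∈[0,8].
(2·4+1)(2·4+1)(2·4+1) = 729
Δ: 4! 4! 4! / 13! → 1/450450
sum: t=0:+1/13824 t=1:−1/216 t=2:+1/64 t=3:−1/216 t=4:+1/13824 = 5/768
3j²(4 4 4; 0 0 0) = Δ·Π!·Σ² = 18/1001  (sign +1)
sum: t=1:−1/3456 = -1/3456
3j²(4 4 4; -1 -3 4) = Δ·Π!·Σ² = 35/1287  (sign -1)
combine: 4πI² = 729·18/1001·35/1287 = 7290/20449
take √, sign -1: I = -0.16843130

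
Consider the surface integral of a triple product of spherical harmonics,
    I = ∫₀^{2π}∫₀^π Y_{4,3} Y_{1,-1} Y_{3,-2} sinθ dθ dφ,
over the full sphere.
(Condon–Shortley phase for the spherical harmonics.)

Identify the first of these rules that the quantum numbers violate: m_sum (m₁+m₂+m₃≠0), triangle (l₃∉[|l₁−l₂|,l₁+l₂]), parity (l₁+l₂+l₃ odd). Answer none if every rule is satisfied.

none

azimuthal sum: 3 − 1 − 2 = 0  ✓
3 ≤ 3 ≤ 5 (triangle on l)  ✓
L = 4 + 1 + 3 = 8 (even)  ✓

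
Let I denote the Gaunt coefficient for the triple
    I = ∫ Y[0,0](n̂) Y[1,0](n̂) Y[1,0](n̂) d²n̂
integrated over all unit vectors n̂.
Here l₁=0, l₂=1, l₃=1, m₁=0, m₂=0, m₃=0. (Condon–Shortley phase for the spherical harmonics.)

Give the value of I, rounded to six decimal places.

Rules hold: Σm=0, L=2 even, 1≤1≤1.
N = 1·3·3 = 9
Δ = 0!·0!·2!/3! = 1/3
Racah Σ t=0..0: t=0:+1/1 = 1/1
⇒ 3j(0 1 1; 0 0 0)² = 1/3, sgn -1
(m-triple is (0,0,0) — same symbol as above.)
4πI² = N·(3j₀)²·(3jₘ)² = 1/1
I = +1·√(1/4π) = 0.28209479

0.282095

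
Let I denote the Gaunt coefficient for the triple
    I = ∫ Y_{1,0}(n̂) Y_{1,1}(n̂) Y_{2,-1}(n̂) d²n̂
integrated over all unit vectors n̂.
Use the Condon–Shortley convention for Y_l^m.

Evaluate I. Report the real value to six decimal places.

Checks pass: Σm=0; 4 even; l₃=2∈[0,2].
(2·1+1)(2·1+1)(2·2+1) = 45
Δ: 0! 2! 2! / 5! → 1/30
sum: t=0:+1/1 = 1/1
3j²(1 1 2; 0 0 0) = Δ·Π!·Σ² = 2/15  (sign +1)
sum: t=0:+1/2 = 1/2
3j²(1 1 2; 0 1 -1) = Δ·Π!·Σ² = 1/10  (sign -1)
combine: 4πI² = 45·2/15·1/10 = 3/5
take √, sign -1: I = -0.21850969

-0.218510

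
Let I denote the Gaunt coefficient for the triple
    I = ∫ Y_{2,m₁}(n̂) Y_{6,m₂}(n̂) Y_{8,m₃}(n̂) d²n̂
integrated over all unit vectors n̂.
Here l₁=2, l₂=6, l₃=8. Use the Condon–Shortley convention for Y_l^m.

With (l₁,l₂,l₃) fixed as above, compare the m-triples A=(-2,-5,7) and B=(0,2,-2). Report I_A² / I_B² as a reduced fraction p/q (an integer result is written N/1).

91/45

Same 2,6,8: normalisation and zero-m 3j drop out of the ratio.
A: Δ: 0! 4! 12! / 17! → 1/30940; sum: t=0:+1/958003200 = 1/958003200; 3j²(2 6 8; -2 -5 7) = Δ·Π!·Σ² = 3/68  (sign -1)
B: Δ: 0! 4! 12! / 17! → 1/30940; sum: t=0:+1/3870720 = 1/3870720; 3j²(2 6 8; 0 2 -2) = Δ·Π!·Σ² = 135/6188  (sign +1)
I_A²/I_B² = (3/68)/(135/6188) = 91/45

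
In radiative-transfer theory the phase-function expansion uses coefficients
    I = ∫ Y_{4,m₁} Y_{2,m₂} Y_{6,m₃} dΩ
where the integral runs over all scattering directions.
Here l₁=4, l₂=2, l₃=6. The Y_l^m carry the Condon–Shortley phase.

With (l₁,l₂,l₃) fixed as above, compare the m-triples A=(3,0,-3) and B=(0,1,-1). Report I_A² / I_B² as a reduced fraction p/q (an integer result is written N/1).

l's match ⇒ only the (l;m) 3-j factors differ between A and B.
A: triangle coeff Δ(4,2,6) = 1/6435; Σ_t [0,0]: t=0:+1/20160 = 1/20160; (3j)²=12/715 [(4 2 6; 3 0 -3)], sign=-1
B: triangle coeff Δ(4,2,6) = 1/6435; Σ_t [0,0]: t=0:+1/3456 = 1/3456; (3j)²=35/1287 [(4 2 6; 0 1 -1)], sign=-1
I_A²/I_B² = (12/715)/(35/1287) = 108/175

108/175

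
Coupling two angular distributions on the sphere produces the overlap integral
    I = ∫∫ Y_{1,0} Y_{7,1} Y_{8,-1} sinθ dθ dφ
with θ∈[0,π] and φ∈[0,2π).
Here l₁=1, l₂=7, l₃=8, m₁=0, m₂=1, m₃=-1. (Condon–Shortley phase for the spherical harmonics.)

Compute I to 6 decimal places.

-0.242860

Checks pass: Σm=0; 16 even; l₃=8∈[6,8].
(2·1+1)(2·7+1)(2·8+1) = 765
Δ: 0! 2! 14! / 17! → 1/2040
sum: t=0:+1/25401600 = 1/25401600
3j²(1 7 8; 0 0 0) = Δ·Π!·Σ² = 8/255  (sign +1)
sum: t=0:+1/29030400 = 1/29030400
3j²(1 7 8; 0 1 -1) = Δ·Π!·Σ² = 21/680  (sign -1)
combine: 4πI² = 765·8/255·21/680 = 63/85
take √, sign -1: I = -0.24285994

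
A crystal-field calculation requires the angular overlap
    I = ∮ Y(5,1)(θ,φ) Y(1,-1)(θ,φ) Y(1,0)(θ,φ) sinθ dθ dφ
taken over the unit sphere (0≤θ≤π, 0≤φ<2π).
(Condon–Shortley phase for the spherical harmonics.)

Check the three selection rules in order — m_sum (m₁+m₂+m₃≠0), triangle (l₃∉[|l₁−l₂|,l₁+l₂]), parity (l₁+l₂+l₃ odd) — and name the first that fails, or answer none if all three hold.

triangle

Σmᵢ = 0  ✓
l₃∈[|l₁−l₂|,l₁+l₂]=[4,6], have l₃=1  ✗
Σlᵢ = 7 ⇒ odd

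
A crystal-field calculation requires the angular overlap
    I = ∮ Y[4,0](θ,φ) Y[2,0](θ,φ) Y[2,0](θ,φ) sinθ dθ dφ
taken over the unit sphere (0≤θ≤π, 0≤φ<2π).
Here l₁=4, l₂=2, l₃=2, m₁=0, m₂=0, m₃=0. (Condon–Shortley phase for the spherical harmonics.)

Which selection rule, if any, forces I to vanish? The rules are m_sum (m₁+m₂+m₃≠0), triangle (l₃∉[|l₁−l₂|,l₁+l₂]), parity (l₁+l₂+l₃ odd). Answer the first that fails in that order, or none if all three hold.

none

m₁+m₂+m₃ = 0 + 0 + 0 = 0  ✓
triangle: |4−2|=2 ≤ l₃=2 ≤ 4+2=6  ✓
parity: l₁+l₂+l₃ = 8 is even  ✓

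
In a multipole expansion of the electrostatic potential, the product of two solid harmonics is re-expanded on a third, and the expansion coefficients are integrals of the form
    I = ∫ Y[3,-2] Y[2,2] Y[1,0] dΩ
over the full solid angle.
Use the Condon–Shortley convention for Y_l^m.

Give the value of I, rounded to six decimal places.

0.184674

Checks pass: Σm=0; 6 even; l₃=1∈[1,5].
(2·3+1)(2·2+1)(2·1+1) = 105
Δ: 4! 2! 0! / 7! → 1/105
sum: t=2:+1/4 = 1/4
3j²(3 2 1; 0 0 0) = Δ·Π!·Σ² = 3/35  (sign -1)
sum: t=4:+1/24 = 1/24
3j²(3 2 1; -2 2 0) = Δ·Π!·Σ² = 1/21  (sign -1)
combine: 4πI² = 105·3/35·1/21 = 3/7
take √, sign +1: I = 0.18467439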